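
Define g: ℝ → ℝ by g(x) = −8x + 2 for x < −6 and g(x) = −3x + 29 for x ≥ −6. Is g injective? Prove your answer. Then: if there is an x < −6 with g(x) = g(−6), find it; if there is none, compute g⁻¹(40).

Both pieces are strictly decreasing (slopes −8 and −3), so each is injective on its own interval.
The left piece maps (−∞, −6) onto (50, ∞); the right piece maps [−6, ∞) onto (−∞, 47].
These images are disjoint, so no value is attained by both pieces. So g is injective.
Because the two images are disjoint, no x < −6 has g(x) = g(−6), so we compute g⁻¹(40): 40 lies in (−∞, 47], so solve −3x + 29 = 40: x = (40 − 29)/(−3) = −11/3.

-11/3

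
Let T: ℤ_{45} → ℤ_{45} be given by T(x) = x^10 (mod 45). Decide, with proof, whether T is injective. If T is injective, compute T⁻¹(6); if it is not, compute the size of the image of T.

12

T(2): Repeated squaring mod 45: 2^1 ≡ 2, 2^2 ≡ 2² = 4, 2^4 ≡ 4² = 16, 2^8 ≡ 16² = 256 ≡ 31. Since 10 = 8 + 2, 2^10 ≡ 31·4: 31·4 = 124 ≡ 34. So 2^10 ≡ 34 (mod 45).
T(7): Repeated squaring mod 45: 7^1 ≡ 7, 7^2 ≡ 7² = 49 ≡ 4, 7^4 ≡ 4² = 16, 7^8 ≡ 16² = 256 ≡ 31. Since 10 = 8 + 2, 7^10 ≡ 31·4: 31·4 = 124 ≡ 34. So 7^10 ≡ 34 (mod 45).
So T(2) = T(7) = 34 while 2 ≠ 7, hence T is not injective.
Since T is not injective, we determine |image(T)|. Computing x^10 mod 45 for each x (by repeated squaring, reducing mod 45 at every step), the values T(0), T(1), …, T(44) are: 0, 1, 34, 9, 31, 40, 36, 34, 19, 36, 10, 16, 9, 4, 31, 0, 16, 19, 9, 1, 25, 36, 4, 4, 36, 25, 1, 9, 19, 16, 0, 31, 4, 9, 16, 10, 36, 19, 34, 36, 40, 31, 9, 34, 1.
The distinct values are {0, 1, 4, 9, 10, 16, 19, 25, 31, 34, 36, 40}; there are 12 of them.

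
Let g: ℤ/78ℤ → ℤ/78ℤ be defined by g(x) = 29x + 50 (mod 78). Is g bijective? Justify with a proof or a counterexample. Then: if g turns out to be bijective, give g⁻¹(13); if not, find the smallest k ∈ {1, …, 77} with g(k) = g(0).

31

Suppose g(u) = g(v) in ℤ/78ℤ. Then 29u + 50 ≡ 29v + 50 (mod 78), thus 29(u − v) ≡ 0 (mod 78).
Since gcd(29, 78) = 1, 29 is invertible modulo 78, thus u − v ≡ 0 (mod 78), i.e. u = v.
We now compute 29⁻¹ mod 78 explicitly. Euclid's algorithm: 78 = 2·29 + 20, 29 = 1·20 + 9, 20 = 2·9 + 2, 9 = 4·2 + 1; back-substituting gives 1 = 35·29 − 13·78, so 29⁻¹ ≡ 35 (mod 78).
Then y ↦ 35(y − 50) is a two-sided inverse to g, so every y ∈ ℤ/78ℤ has a preimage.
Thus g is bijective.
Since g is bijective, we compute g⁻¹(13): solve 29x + 50 ≡ 13 (mod 78), i.e. 29x ≡ 41 (mod 78).
Multiplying by 29⁻¹ = 35 gives x ≡ 35·41 = 1435 = 18·78 + 31 ≡ 31 (mod 78).
Check: g(31) = 29·31 + 50 = 949 = 12·78 + 13 ≡ 13 (mod 78).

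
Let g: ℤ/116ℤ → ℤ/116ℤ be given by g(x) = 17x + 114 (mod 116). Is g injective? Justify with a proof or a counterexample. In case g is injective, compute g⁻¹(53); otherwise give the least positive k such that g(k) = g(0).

51

If g(u) = g(v), then 17u ≡ 17v (mod 116). Because gcd(17, 116) = 1, we may cancel 17 to get u ≡ v (mod 116).
So g is injective.
We now compute 17⁻¹ mod 116 explicitly. Euclid's algorithm: 116 = 6·17 + 14, 17 = 1·14 + 3, 14 = 4·3 + 2, 3 = 1·2 + 1; back-substituting gives 1 = 41·17 − 6·116, so 17⁻¹ ≡ 41 (mod 116).
Since g is injective, we find g⁻¹(53): we need 17x ≡ 53 − 114 ≡ 55 (mod 116). Using 17⁻¹ = 41: x ≡ 41·55 = 2255 = 19·116 + 51, so x = 51.
Check: g(51) = 17·51 + 114 = 981 = 8·116 + 53 ≡ 53 (mod 116).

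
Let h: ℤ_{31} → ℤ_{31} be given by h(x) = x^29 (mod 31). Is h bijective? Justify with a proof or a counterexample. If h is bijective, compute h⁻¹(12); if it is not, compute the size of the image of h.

Since 31 is prime, the nonzero elements of ℤ_{31} form a cyclic group of order 30.
As gcd(29, 30) = 1, raising to the 29th power is a bijection on this group: if x_1^29 ≡ x_2^29 then (x_1x_2^{−1})^29 = 1, and the only element of order dividing gcd(29, 30) = 1 is 1, so x_1 = x_2.
With h(0) = 0 this makes h injective on all of ℤ_{31}, hence bijective (finite equal-size domain and codomain). In particular h is bijective.
Since h is bijective, we find the preimage of 12. The inverse of x ↦ x^29 on (ℤ_{31})^× is x ↦ x^29, because 29·29 = 841 = 28·30 + 1 ≡ 1 (mod 30) and x^{30} = 1 for x ≠ 0 (Fermat). So h⁻¹(12) = 12^29 mod 31.
Repeated squaring mod 31: 12^1 ≡ 12, 12^2 ≡ 12² = 144 ≡ 20, 12^4 ≡ 20² = 400 ≡ 28, 12^8 ≡ 28² = 784 ≡ 9, 12^16 ≡ 9² = 81 ≡ 19. Since 29 = 16 + 8 + 4 + 1, 12^29 ≡ 19·9·28·12: 19·9 = 171 ≡ 16, then 16·28 = 448 ≡ 14, then 14·12 = 168 ≡ 13. So 12^29 ≡ 13 (mod 31).
Hence h⁻¹(12) = 13.

13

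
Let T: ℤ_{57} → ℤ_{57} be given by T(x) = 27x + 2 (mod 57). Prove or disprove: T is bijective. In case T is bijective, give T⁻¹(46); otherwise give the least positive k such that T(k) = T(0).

We have gcd(27, 57) = 3 > 1. Taking a = 0 and b = 19: T(0) = 2 and T(19) = 27·19 + 2 = 515 ≡ 2 (mod 57).
So T(0) = T(19) while 0 ≠ 19, therefore T is not injective, hence not bijective.
Since T is not bijective, we find the least positive k with T(k) = T(0): this means 27k ≡ 0 (mod 57), i.e. 57 ∣ 27k. Since gcd(27, 57) = 3, dividing through by 3 this holds exactly when 19 ∣ 9k, and as gcd(9, 19) = 1, exactly when 19 ∣ k.
The smallest positive such k is 19.

19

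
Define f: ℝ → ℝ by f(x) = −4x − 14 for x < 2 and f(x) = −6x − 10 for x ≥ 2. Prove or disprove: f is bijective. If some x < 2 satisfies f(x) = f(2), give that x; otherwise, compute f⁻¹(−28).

Both pieces are strictly decreasing (slopes −4 and −6), so each is injective on its own interval.
The left piece maps (−∞, 2) onto (−22, ∞); the right piece maps [2, ∞) onto (−∞, −22].
Since −22 = −22, the images partition ℝ: f is injective and surjective, hence bijective.
Because the two images are disjoint, no x < 2 has f(x) = f(2), so we compute f⁻¹(−28): −28 lies in (−∞, −22], so solve −6x − 10 = −28: x = (−28 + 10)/(−6) = 3.

3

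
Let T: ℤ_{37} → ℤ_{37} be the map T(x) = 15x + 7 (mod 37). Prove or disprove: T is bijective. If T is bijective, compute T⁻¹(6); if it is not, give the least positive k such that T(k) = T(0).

If T(x_1) = T(x_2), then 15x_1 ≡ 15x_2 (mod 37). Because gcd(15, 37) = 1, we may cancel 15 to get x_1 ≡ x_2 (mod 37).
We now compute 15⁻¹ mod 37 explicitly. Euclid's algorithm: 37 = 2·15 + 7, 15 = 2·7 + 1; back-substituting gives 1 = 5·15 − 2·37, so 15⁻¹ ≡ 5 (mod 37).
For any y ∈ ℤ_{37}, x = 5(y − 7) mod 37 satisfies T(x) = 15·5(y − 7) + 7 ≡ y (since 15·5 ≡ 1 mod 37). So every y has a preimage.
Hence T is bijective.
Since T is bijective, we compute T⁻¹(6): solve 15x + 7 ≡ 6 (mod 37), i.e. 15x ≡ 36 (mod 37).
Multiplying by 15⁻¹ = 5 gives x ≡ 5·36 = 180 = 4·37 + 32 ≡ 32 (mod 37).
Check: T(32) = 15·32 + 7 = 487 = 13·37 + 6 ≡ 6 (mod 37).

32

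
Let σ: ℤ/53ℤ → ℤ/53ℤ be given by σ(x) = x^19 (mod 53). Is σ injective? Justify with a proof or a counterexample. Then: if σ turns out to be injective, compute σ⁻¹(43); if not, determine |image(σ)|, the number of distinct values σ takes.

Since 53 is prime, the nonzero elements of ℤ/53ℤ form a cyclic group of order 52.
As gcd(19, 52) = 1, raising to the 19th power is a bijection on this group: if u^19 ≡ v^19 then (uv^{−1})^19 = 1, and the only element of order dividing gcd(19, 52) = 1 is 1, so u = v.
With σ(0) = 0 this makes σ injective on all of ℤ/53ℤ, hence bijective (finite equal-size domain and codomain). In particular σ is injective.
Since σ is injective, we find the preimage of 43. The inverse of x ↦ x^19 on (ℤ/53ℤ)^× is x ↦ x^11, because 19·11 = 209 = 4·52 + 1 ≡ 1 (mod 52) and x^{52} = 1 for x ≠ 0 (Fermat). So σ⁻¹(43) = 43^11 mod 53.
Repeated squaring mod 53: 43^1 ≡ 43, 43^2 ≡ 43² = 1849 ≡ 47, 43^4 ≡ 47² = 2209 ≡ 36, 43^8 ≡ 36² = 1296 ≡ 24. Since 11 = 8 + 2 + 1, 43^11 ≡ 24·47·43: 24·47 = 1128 ≡ 15, then 15·43 = 645 ≡ 9. So 43^11 ≡ 9 (mod 53).
Hence σ⁻¹(43) = 9.

9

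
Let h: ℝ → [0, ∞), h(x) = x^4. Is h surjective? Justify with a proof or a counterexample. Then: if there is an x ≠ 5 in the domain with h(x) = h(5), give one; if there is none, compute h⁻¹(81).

For any y ∈ [0, ∞), x = y^{1/4} ∈ ℝ satisfies x^4 = y, so h is surjective.
For the follow-up, such an x exists: taking x = −5 ∈ ℝ gives h(−5) = 625 = h(5) with −5 ≠ 5.

-5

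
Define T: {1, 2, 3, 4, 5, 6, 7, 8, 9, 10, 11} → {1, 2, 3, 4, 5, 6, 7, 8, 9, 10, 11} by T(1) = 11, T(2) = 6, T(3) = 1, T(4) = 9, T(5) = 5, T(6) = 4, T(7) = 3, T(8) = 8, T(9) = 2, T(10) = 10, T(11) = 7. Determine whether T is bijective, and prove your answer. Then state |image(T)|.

The values 11, 6, 1, 9, 5, 4, 3, 8, 2, 10, 7 are a permutation of {1, 2, 3, 4, 5, 6, 7, 8, 9, 10, 11}: each element appears exactly once.
So T is injective and surjective, hence bijective.
The image of T is {1, 2, 3, 4, 5, 6, 7, 8, 9, 10, 11}, which has 11 elements.

11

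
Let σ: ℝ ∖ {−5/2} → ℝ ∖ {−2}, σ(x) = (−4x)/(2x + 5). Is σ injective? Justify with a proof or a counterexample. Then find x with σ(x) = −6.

-15/4

Suppose σ(u) = σ(v). Cross-multiplying: (−4u)(2v + 5) = (−4v)(2u + 5).
Expanding both sides and cancelling the symmetric terms leaves −20·(u − v) = 0. Since −20 ≠ 0, u = v. Therefore σ is injective.
Solving σ(x) = −6: cross-multiplying gives −4x = −6(2x + 5), which rearranges to 8x = −30, so x = −15/4.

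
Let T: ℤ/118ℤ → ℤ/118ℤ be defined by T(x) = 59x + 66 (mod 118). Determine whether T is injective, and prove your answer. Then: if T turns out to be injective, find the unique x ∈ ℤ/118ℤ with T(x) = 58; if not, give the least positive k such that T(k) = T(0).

2

We have gcd(59, 118) = 59 > 1. Taking x_1 = 0 and x_2 = 2: T(0) = 66 and T(2) = 59·2 + 66 = 184 ≡ 66 (mod 118).
So T(0) = T(2) while 0 ≠ 2, thus T is not injective.
Since T is not injective, we find the least positive k with T(k) = T(0): this means 59k ≡ 0 (mod 118), i.e. 118 ∣ 59k. Since gcd(59, 118) = 59, dividing through by 59 this holds exactly when 2 ∣ k.
The smallest positive such k is 2.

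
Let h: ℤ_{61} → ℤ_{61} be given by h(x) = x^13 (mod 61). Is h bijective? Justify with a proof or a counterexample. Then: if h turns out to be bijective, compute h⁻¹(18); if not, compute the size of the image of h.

Since 61 is prime, the nonzero elements of ℤ_{61} form a cyclic group of order 60.
As gcd(13, 60) = 1, raising to the 13th power is a bijection on this group: if u^13 ≡ v^13 then (uv^{−1})^13 = 1, and the only element of order dividing gcd(13, 60) = 1 is 1, so u = v.
With h(0) = 0 this makes h injective on all of ℤ_{61}, hence bijective (finite equal-size domain and codomain). In particular h is bijective.
Since h is bijective, we find the preimage of 18. The inverse of x ↦ x^13 on (ℤ_{61})^× is x ↦ x^37, because 13·37 = 481 = 8·60 + 1 ≡ 1 (mod 60) and x^{60} = 1 for x ≠ 0 (Fermat). So h⁻¹(18) = 18^37 mod 61.
Repeated squaring mod 61: 18^1 ≡ 18, 18^2 ≡ 18² = 324 ≡ 19, 18^4 ≡ 19² = 361 ≡ 56, 18^8 ≡ 56² = 3136 ≡ 25, 18^16 ≡ 25² = 625 ≡ 15, 18^32 ≡ 15² = 225 ≡ 42. Since 37 = 32 + 4 + 1, 18^37 ≡ 42·56·18: 42·56 = 2352 ≡ 34, then 34·18 = 612 ≡ 2. So 18^37 ≡ 2 (mod 61).
Hence h⁻¹(18) = 2.

2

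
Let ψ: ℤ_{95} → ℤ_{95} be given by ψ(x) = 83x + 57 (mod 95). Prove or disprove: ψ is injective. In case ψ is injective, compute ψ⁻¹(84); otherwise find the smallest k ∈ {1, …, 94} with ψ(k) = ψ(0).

Suppose ψ(x_1) = ψ(x_2) in ℤ_{95}. Then 83x_1 + 57 ≡ 83x_2 + 57 (mod 95), hence 83(x_1 − x_2) ≡ 0 (mod 95).
Since gcd(83, 95) = 1, 83 is invertible modulo 95, therefore x_1 − x_2 ≡ 0 (mod 95), i.e. x_1 = x_2.
Therefore ψ is injective.
We now compute 83⁻¹ mod 95 explicitly. Euclid's algorithm: 95 = 1·83 + 12, 83 = 6·12 + 11, 12 = 1·11 + 1; back-substituting gives 1 = 87·83 − 76·95, so 83⁻¹ ≡ 87 (mod 95).
Since ψ is injective, we find ψ⁻¹(84): we need 83x ≡ 84 − 57 ≡ 27 (mod 95). Using 83⁻¹ = 87: x ≡ 87·27 = 2349 = 24·95 + 69, so x = 69.
Check: ψ(69) = 83·69 + 57 = 5784 = 60·95 + 84 ≡ 84 (mod 95).

69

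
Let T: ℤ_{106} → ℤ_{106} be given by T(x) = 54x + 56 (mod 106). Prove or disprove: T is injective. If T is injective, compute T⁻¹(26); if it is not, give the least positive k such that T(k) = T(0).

53

Recall that T is injective when T(a) = T(b) forces a = b.
We have gcd(54, 106) = 2 > 1. Taking a = 0 and b = 53: T(0) = 56 and T(53) = 54·53 + 56 = 2918 ≡ 56 (mod 106).
So T(0) = T(53) while 0 ≠ 53, therefore T is not injective.
Since T is not injective, we find the least positive k with T(k) = T(0): this means 54k ≡ 0 (mod 106), i.e. 106 ∣ 54k. Since gcd(54, 106) = 2, dividing through by 2 this holds exactly when 53 ∣ 27k, and as gcd(27, 53) = 1, exactly when 53 ∣ k.
The smallest positive such k is 53.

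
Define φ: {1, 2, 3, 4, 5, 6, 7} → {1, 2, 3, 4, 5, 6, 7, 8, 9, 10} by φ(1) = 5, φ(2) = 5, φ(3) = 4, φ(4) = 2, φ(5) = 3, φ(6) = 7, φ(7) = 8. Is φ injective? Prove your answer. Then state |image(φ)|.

φ(1) = 5 = φ(2) with 1 ≠ 2, so φ is not injective.
The image of φ is {2, 3, 4, 5, 7, 8}, which has 6 elements.

6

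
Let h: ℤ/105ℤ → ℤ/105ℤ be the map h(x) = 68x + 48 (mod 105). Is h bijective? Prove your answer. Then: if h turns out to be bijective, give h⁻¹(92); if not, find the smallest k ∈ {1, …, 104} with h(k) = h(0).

13

If h(s) = h(t), then 68s ≡ 68t (mod 105). Because gcd(68, 105) = 1, we may cancel 68 to get s ≡ t (mod 105).
We now compute 68⁻¹ mod 105 explicitly. Euclid's algorithm: 105 = 1·68 + 37, 68 = 1·37 + 31, 37 = 1·31 + 6, 31 = 5·6 + 1; back-substituting gives 1 = 17·68 − 11·105, so 68⁻¹ ≡ 17 (mod 105).
Then y ↦ 17(y − 48) is a two-sided inverse to h, so every y ∈ ℤ/105ℤ has a preimage.
So h is bijective.
Since h is bijective, we compute h⁻¹(92): solve 68x + 48 ≡ 92 (mod 105), i.e. 68x ≡ 44 (mod 105).
Multiplying by 68⁻¹ = 17 gives x ≡ 17·44 = 748 = 7·105 + 13 ≡ 13 (mod 105).
Check: h(13) = 68·13 + 48 = 932 = 8·105 + 92 ≡ 92 (mod 105).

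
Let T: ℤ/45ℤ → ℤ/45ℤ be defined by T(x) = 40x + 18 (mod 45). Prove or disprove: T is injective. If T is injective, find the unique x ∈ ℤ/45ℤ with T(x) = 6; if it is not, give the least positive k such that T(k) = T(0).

Recall: T is injective if T(x_1) = T(x_2) implies x_1 = x_2.
We have gcd(40, 45) = 5 > 1. Taking x_1 = 0 and x_2 = 9: T(0) = 18 and T(9) = 40·9 + 18 = 378 ≡ 18 (mod 45).
So T(0) = T(9) while 0 ≠ 9, hence T is not injective.
Since T is not injective, we find the least positive k with T(k) = T(0): this means 40k ≡ 0 (mod 45), i.e. 45 ∣ 40k. Since gcd(40, 45) = 5, dividing through by 5 this holds exactly when 9 ∣ 8k, and as gcd(8, 9) = 1, exactly when 9 ∣ k.
The smallest positive such k is 9.

9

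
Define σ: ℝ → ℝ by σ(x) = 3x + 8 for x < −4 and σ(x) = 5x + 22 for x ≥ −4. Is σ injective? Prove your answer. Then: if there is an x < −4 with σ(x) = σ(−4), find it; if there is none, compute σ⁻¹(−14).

Both pieces are strictly increasing (slopes 3 and 5), so each is injective on its own interval.
The left piece maps (−∞, −4) onto (−∞, −4); the right piece maps [−4, ∞) onto [2, ∞).
These images are disjoint, so no value is attained by both pieces. Hence σ is injective.
Because the two images are disjoint, no x < −4 has σ(x) = σ(−4), so we compute σ⁻¹(−14): −14 lies in (−∞, −4), so solve 3x + 8 = −14: x = (−14 − 8)/3 = −22/3.

-22/3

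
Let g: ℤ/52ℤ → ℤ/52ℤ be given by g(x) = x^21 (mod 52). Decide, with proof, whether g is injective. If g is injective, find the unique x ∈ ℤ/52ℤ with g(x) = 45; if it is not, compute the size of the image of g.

g(2): Repeated squaring mod 52: 2^1 ≡ 2, 2^2 ≡ 2² = 4, 2^4 ≡ 4² = 16, 2^8 ≡ 16² = 256 ≡ 48, 2^16 ≡ 48² = 2304 ≡ 16. Since 21 = 16 + 4 + 1, 2^21 ≡ 16·16·2: 16·16 = 256 ≡ 48, then 48·2 = 96 ≡ 44. So 2^21 ≡ 44 (mod 52).
g(6): Repeated squaring mod 52: 6^1 ≡ 6, 6^2 ≡ 6² = 36, 6^4 ≡ 36² = 1296 ≡ 48, 6^8 ≡ 48² = 2304 ≡ 16, 6^16 ≡ 16² = 256 ≡ 48. Since 21 = 16 + 4 + 1, 6^21 ≡ 48·48·6: 48·48 = 2304 ≡ 16, then 16·6 = 96 ≡ 44. So 6^21 ≡ 44 (mod 52).
So g(2) = g(6) = 44 while 2 ≠ 6, thus g is not injective.
Since g is not injective, we determine |image(g)|. Computing x^21 mod 52 for each x (by repeated squaring, reducing mod 52 at every step), the values g(0), g(1), …, g(51) are: 0, 1, 44, 27, 12, 5, 44, 47, 8, 1, 12, 47, 12, 13, 40, 31, 40, 25, 44, 31, 8, 21, 40, 51, 8, 25, 0, 27, 44, 1, 12, 31, 44, 21, 8, 27, 12, 21, 12, 39, 40, 5, 40, 51, 44, 5, 8, 47, 40, 25, 8, 51.
The distinct values are {0, 1, 5, 8, 12, 13, 21, 25, 27, 31, 39, 40, 44, 47, 51}; there are 15 of them.

15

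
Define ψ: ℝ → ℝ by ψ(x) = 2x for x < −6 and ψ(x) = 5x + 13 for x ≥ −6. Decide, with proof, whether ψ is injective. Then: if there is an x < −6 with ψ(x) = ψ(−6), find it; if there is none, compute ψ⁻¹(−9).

-17/2

Both pieces are strictly increasing (slopes 2 and 5), so each is injective on its own interval.
The left piece maps (−∞, −6) onto (−∞, −12); the right piece maps [−6, ∞) onto [−17, ∞).
These images overlap. In particular ψ(−6) = −17 (right piece), and solving 2x = −17 on the left piece gives x = −17/2 < −6.
So ψ(−17/2) = ψ(−6) with −17/2 ≠ −6, and ψ is not injective. This x = −17/2 is the requested value below −6.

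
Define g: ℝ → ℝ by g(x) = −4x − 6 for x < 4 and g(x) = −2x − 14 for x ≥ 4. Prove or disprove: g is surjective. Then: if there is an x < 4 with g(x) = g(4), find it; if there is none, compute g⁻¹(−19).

Both pieces are strictly decreasing (slopes −4 and −2), so each is injective on its own interval.
The left piece maps (−∞, 4) onto (−22, ∞); the right piece maps [4, ∞) onto (−∞, −22].
These images together cover ℝ, so g is surjective.
Because the two images are disjoint, no x < 4 has g(x) = g(4), so we compute g⁻¹(−19): −19 lies in (−22, ∞), so solve −4x − 6 = −19: x = (−19 + 6)/(−4) = 13/4.

13/4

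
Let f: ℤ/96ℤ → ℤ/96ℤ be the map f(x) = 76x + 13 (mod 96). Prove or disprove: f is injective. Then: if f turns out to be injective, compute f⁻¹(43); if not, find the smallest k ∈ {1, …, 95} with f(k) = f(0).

24

By definition, f is injective if f(s) = f(t) implies s = t.
We have gcd(76, 96) = 4 > 1. Taking s = 0 and t = 24: f(0) = 13 and f(24) = 76·24 + 13 = 1837 ≡ 13 (mod 96).
So f(0) = f(24) while 0 ≠ 24, therefore f is not injective.
Since f is not injective, we find the least positive k with f(k) = f(0): this means 76k ≡ 0 (mod 96), i.e. 96 ∣ 76k. Since gcd(76, 96) = 4, dividing through by 4 this holds exactly when 24 ∣ 19k, and as gcd(19, 24) = 1, exactly when 24 ∣ k.
The smallest positive such k is 24.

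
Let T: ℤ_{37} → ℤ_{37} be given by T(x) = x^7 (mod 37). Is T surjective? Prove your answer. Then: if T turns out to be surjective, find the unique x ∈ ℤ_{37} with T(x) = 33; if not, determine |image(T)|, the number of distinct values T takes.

Since 37 is prime, the nonzero elements of ℤ_{37} form a cyclic group of order 36.
As gcd(7, 36) = 1, raising to the 7th power is a bijection on this group: if x_1^7 ≡ x_2^7 then (x_1x_2^{−1})^7 = 1, and the only element of order dividing gcd(7, 36) = 1 is 1, so x_1 = x_2.
With T(0) = 0 this makes T injective on all of ℤ_{37}, hence bijective (finite equal-size domain and codomain). In particular T is surjective.
Since T is surjective, we find the preimage of 33. The inverse of x ↦ x^7 on (ℤ_{37})^× is x ↦ x^31, because 7·31 = 217 = 6·36 + 1 ≡ 1 (mod 36) and x^{36} = 1 for x ≠ 0 (Fermat). So T⁻¹(33) = 33^31 mod 37.
Repeated squaring mod 37: 33^1 ≡ 33, 33^2 ≡ 33² = 1089 ≡ 16, 33^4 ≡ 16² = 256 ≡ 34, 33^8 ≡ 34² = 1156 ≡ 9, 33^16 ≡ 9² = 81 ≡ 7. Since 31 = 16 + 8 + 4 + 2 + 1, 33^31 ≡ 7·9·34·16·33: 7·9 = 63 ≡ 26, then 26·34 = 884 ≡ 33, then 33·16 = 528 ≡ 10, then 10·33 = 330 ≡ 34. So 33^31 ≡ 34 (mod 37).
Hence T⁻¹(33) = 34.

34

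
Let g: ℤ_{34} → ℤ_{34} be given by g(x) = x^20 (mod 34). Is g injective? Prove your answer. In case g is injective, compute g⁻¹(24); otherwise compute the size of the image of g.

10

g(3): Repeated squaring mod 34: 3^1 ≡ 3, 3^2 ≡ 3² = 9, 3^4 ≡ 9² = 81 ≡ 13, 3^8 ≡ 13² = 169 ≡ 33, 3^16 ≡ 33² = 1089 ≡ 1. Since 20 = 16 + 4, 3^20 ≡ 1·13: 1·13 = 13. So 3^20 ≡ 13 (mod 34).
g(5): Repeated squaring mod 34: 5^1 ≡ 5, 5^2 ≡ 5² = 25, 5^4 ≡ 25² = 625 ≡ 13, 5^8 ≡ 13² = 169 ≡ 33, 5^16 ≡ 33² = 1089 ≡ 1. Since 20 = 16 + 4, 5^20 ≡ 1·13: 1·13 = 13. So 5^20 ≡ 13 (mod 34).
So g(3) = g(5) = 13 while 3 ≠ 5, thus g is not injective.
Since g is not injective, we determine |image(g)|. Computing x^20 mod 34 for each x (by repeated squaring, reducing mod 34 at every step), the values g(0), g(1), …, g(33) are: 0, 1, 16, 13, 18, 13, 4, 21, 16, 33, 4, 21, 30, 1, 30, 33, 18, 17, 18, 33, 30, 1, 30, 21, 4, 33, 16, 21, 4, 13, 18, 13, 16, 1.
The distinct values are {0, 1, 4, 13, 16, 17, 18, 21, 30, 33}; there are 10 of them.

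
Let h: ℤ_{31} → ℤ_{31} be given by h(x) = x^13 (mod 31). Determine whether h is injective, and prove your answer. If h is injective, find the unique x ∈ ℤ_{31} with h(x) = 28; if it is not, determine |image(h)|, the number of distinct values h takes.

Since 31 is prime, the nonzero elements of ℤ_{31} form a cyclic group of order 30.
As gcd(13, 30) = 1, raising to the 13th power is a bijection on this group: if a^13 ≡ b^13 then (ab^{−1})^13 = 1, and the only element of order dividing gcd(13, 30) = 1 is 1, so a = b.
With h(0) = 0 this makes h injective on all of ℤ_{31}, hence bijective (finite equal-size domain and codomain). In particular h is injective.
Since h is injective, we find the preimage of 28. The inverse of x ↦ x^13 on (ℤ_{31})^× is x ↦ x^7, because 13·7 = 91 = 3·30 + 1 ≡ 1 (mod 30) and x^{30} = 1 for x ≠ 0 (Fermat). So h⁻¹(28) = 28^7 mod 31.
Repeated squaring mod 31: 28^1 ≡ 28, 28^2 ≡ 28² = 784 ≡ 9, 28^4 ≡ 9² = 81 ≡ 19. Since 7 = 4 + 2 + 1, 28^7 ≡ 19·9·28: 19·9 = 171 ≡ 16, then 16·28 = 448 ≡ 14. So 28^7 ≡ 14 (mod 31).
Hence h⁻¹(28) = 14.

14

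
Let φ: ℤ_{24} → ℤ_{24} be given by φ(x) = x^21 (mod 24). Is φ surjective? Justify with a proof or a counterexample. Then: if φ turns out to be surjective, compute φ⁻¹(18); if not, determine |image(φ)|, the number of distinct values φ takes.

φ(0) = 0^21 = 0.
φ(6): Repeated squaring mod 24: 6^1 ≡ 6, 6^2 ≡ 6² = 36 ≡ 12, 6^4 ≡ 12² = 144 ≡ 0, 6^8 ≡ 0² = 0, 6^16 ≡ 0² = 0. Since 21 = 16 + 4 + 1, 6^21 ≡ 0·0·6: 0·0 = 0, then 0·6 = 0. So 6^21 ≡ 0 (mod 24).
So φ(0) = φ(6) = 0 while 0 ≠ 6, thus φ is not injective.
A non-injective map from the 24-element set ℤ_{24} to itself takes at most 23 distinct values, so it cannot be surjective. Hence φ is not surjective.
Since φ is not surjective, we determine |image(φ)|. Computing x^21 mod 24 for each x (by repeated squaring, reducing mod 24 at every step), the values φ(0), φ(1), …, φ(23) are: 0, 1, 8, 3, 16, 5, 0, 7, 8, 9, 16, 11, 0, 13, 8, 15, 16, 17, 0, 19, 8, 21, 16, 23.
The distinct values are {0, 1, 3, 5, 7, 8, 9, 11, 13, 15, 16, 17, 19, 21, 23}; there are 15 of them.

15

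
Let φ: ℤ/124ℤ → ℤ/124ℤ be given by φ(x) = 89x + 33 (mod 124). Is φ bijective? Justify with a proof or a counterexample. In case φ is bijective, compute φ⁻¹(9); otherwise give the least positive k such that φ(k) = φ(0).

By definition, φ is injective when φ(u) = φ(v) forces u = v.
If φ(u) = φ(v), then 89u ≡ 89v (mod 124). Because gcd(89, 124) = 1, we may cancel 89 to get u ≡ v (mod 124).
We now compute 89⁻¹ mod 124 explicitly. Euclid's algorithm: 124 = 1·89 + 35, 89 = 2·35 + 19, 35 = 1·19 + 16, 19 = 1·16 + 3, 16 = 5·3 + 1; back-substituting gives 1 = 85·89 − 61·124, so 89⁻¹ ≡ 85 (mod 124).
For any y ∈ ℤ/124ℤ, x = 85(y − 33) mod 124 satisfies φ(x) = 89·85(y − 33) + 33 ≡ y (since 89·85 ≡ 1 mod 124). So every y has a preimage.
Therefore φ is bijective.
Since φ is bijective, we compute φ⁻¹(9): solve 89x + 33 ≡ 9 (mod 124), i.e. 89x ≡ 100 (mod 124).
Multiplying by 89⁻¹ = 85 gives x ≡ 85·100 = 8500 = 68·124 + 68 ≡ 68 (mod 124).
Check: φ(68) = 89·68 + 33 = 6085 = 49·124 + 9 ≡ 9 (mod 124).

68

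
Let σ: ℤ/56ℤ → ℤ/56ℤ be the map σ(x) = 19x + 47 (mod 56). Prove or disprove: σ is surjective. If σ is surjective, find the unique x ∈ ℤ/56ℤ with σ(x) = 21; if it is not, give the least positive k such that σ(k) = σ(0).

Recall: σ is surjective if every y in the codomain equals σ(x) for some x in the domain.
Since gcd(19, 56) = 1, 19 is invertible modulo 56. Euclid's algorithm: 56 = 2·19 + 18, 19 = 1·18 + 1; back-substituting gives 1 = 3·19 − 1·56, so 19⁻¹ ≡ 3 (mod 56).
Then y ↦ 3(y − 47) is a two-sided inverse to σ, so every y ∈ ℤ/56ℤ has a preimage.
Therefore σ is surjective.
Since σ is surjective, we compute σ⁻¹(21): solve 19x + 47 ≡ 21 (mod 56), i.e. 19x ≡ 30 (mod 56).
Multiplying by 19⁻¹ = 3 gives x ≡ 3·30 = 90 = 1·56 + 34 ≡ 34 (mod 56).
Check: σ(34) = 19·34 + 47 = 693 = 12·56 + 21 ≡ 21 (mod 56).

34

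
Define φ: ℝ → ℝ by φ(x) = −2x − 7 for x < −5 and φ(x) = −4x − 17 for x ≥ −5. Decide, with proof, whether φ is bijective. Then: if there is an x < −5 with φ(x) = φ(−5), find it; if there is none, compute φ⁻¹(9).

-8

Both pieces are strictly decreasing (slopes −2 and −4), so each is injective on its own interval.
The left piece maps (−∞, −5) onto (3, ∞); the right piece maps [−5, ∞) onto (−∞, 3].
Since 3 = 3, the images partition ℝ: φ is injective and surjective, hence bijective.
Because the two images are disjoint, no x < −5 has φ(x) = φ(−5), so we compute φ⁻¹(9): 9 lies in (3, ∞), so solve −2x − 7 = 9: x = (9 + 7)/(−2) = −8.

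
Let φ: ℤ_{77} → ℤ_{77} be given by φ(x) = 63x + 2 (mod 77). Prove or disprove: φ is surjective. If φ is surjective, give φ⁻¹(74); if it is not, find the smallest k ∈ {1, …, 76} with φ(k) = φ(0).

Since gcd(63, 77) = 7, we have 63x ≡ 0 (mod 7) for all x, so φ(x) ≡ 2 (mod 7).
But 0 ≢ 2 (mod 7), so 0 ∈ ℤ_{77} has no preimage. So φ is not surjective.
Since φ is not surjective, we find the least positive k with φ(k) = φ(0): this means 63k ≡ 0 (mod 77), i.e. 77 ∣ 63k. Since gcd(63, 77) = 7, dividing through by 7 this holds exactly when 11 ∣ 9k, and as gcd(9, 11) = 1, exactly when 11 ∣ k.
The smallest positive such k is 11.

11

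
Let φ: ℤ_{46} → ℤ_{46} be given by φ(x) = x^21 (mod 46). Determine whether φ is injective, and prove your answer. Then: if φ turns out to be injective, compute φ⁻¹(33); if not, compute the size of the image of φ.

Computing x^21 mod 46 for each x (by repeated squaring, reducing mod 46 at every step), the values φ(0), φ(1), …, φ(45) are: 0, 1, 12, 31, 6, 37, 4, 33, 26, 41, 30, 21, 2, 39, 28, 43, 36, 19, 32, 17, 38, 11, 22, 23, 24, 35, 8, 29, 14, 27, 10, 3, 18, 7, 44, 25, 16, 5, 20, 13, 42, 9, 40, 15, 34, 45.
Every element of ℤ_{46} appears exactly once in this list, so φ is a bijection, and in particular injective.
Since φ is injective, we read off the preimage of 33 from the same table: φ(7) = 33, so φ⁻¹(33) = 7.

7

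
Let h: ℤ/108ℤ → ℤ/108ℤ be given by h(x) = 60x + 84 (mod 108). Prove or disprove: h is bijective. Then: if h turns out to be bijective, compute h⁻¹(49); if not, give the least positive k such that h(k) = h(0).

Recall: h is injective when h(s) = h(t) forces s = t.
We have gcd(60, 108) = 12 > 1. Taking s = 0 and t = 9: h(0) = 84 and h(9) = 60·9 + 84 = 624 ≡ 84 (mod 108).
So h(0) = h(9) while 0 ≠ 9, hence h is not injective, hence not bijective.
Since h is not bijective, we find the least positive k with h(k) = h(0): this means 60k ≡ 0 (mod 108), i.e. 108 ∣ 60k. Since gcd(60, 108) = 12, dividing through by 12 this holds exactly when 9 ∣ 5k, and as gcd(5, 9) = 1, exactly when 9 ∣ k.
The smallest positive such k is 9.

9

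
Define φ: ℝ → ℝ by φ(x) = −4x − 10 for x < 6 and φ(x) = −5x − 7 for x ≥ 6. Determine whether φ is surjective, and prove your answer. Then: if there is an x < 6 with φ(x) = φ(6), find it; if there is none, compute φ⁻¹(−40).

33/5

Both pieces are strictly decreasing (slopes −4 and −5), so each is injective on its own interval.
The left piece maps (−∞, 6) onto (−34, ∞); the right piece maps [6, ∞) onto (−∞, −37].
The union (−34, ∞) ∪ (−∞, −37] omits the interval between −34 and −37; in particular −34 has no preimage. So φ is not surjective.
Because the two images are disjoint, no x < 6 has φ(x) = φ(6), so we compute φ⁻¹(−40): −40 lies in (−∞, −37], so solve −5x − 7 = −40: x = (−40 + 7)/(−5) = 33/5.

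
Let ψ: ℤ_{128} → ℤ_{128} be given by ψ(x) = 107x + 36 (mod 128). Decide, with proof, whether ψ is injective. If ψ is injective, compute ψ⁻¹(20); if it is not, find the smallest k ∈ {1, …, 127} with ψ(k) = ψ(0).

80

Suppose ψ(a) = ψ(b) in ℤ_{128}. Then 107a + 36 ≡ 107b + 36 (mod 128), so 107(a − b) ≡ 0 (mod 128).
Since gcd(107, 128) = 1, 107 is invertible modulo 128, so a − b ≡ 0 (mod 128), i.e. a = b.
Hence ψ is injective.
We now compute 107⁻¹ mod 128 explicitly. Euclid's algorithm: 128 = 1·107 + 21, 107 = 5·21 + 2, 21 = 10·2 + 1; back-substituting gives 1 = 67·107 − 56·128, so 107⁻¹ ≡ 67 (mod 128).
Since ψ is injective, we find ψ⁻¹(20): we need 107x ≡ 20 − 36 ≡ 112 (mod 128). Using 107⁻¹ = 67: x ≡ 67·112 = 7504 = 58·128 + 80, so x = 80.
Check: ψ(80) = 107·80 + 36 = 8596 = 67·128 + 20 ≡ 20 (mod 128).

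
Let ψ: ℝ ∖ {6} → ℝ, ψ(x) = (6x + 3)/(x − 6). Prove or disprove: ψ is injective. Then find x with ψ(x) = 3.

-7

Suppose ψ(a) = ψ(b). Cross-multiplying: (6a + 3)(b − 6) = (6b + 3)(a − 6).
Expanding both sides and cancelling the symmetric terms leaves −39·(a − b) = 0. Since −39 ≠ 0, a = b. Hence ψ is injective.
Solving ψ(x) = 3: cross-multiplying gives 6x + 3 = 3(x − 6), which rearranges to 3x = −21, so x = −7.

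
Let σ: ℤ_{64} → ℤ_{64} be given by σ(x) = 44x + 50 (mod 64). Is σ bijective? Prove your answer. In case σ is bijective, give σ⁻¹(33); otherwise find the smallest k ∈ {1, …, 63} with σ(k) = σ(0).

16

We have gcd(44, 64) = 4 > 1. Taking u = 0 and v = 16: σ(0) = 50 and σ(16) = 44·16 + 50 = 754 ≡ 50 (mod 64).
So σ(0) = σ(16) while 0 ≠ 16, thus σ is not injective, hence not bijective.
Since σ is not bijective, we find the least positive k with σ(k) = σ(0): this means 44k ≡ 0 (mod 64), i.e. 64 ∣ 44k. Since gcd(44, 64) = 4, dividing through by 4 this holds exactly when 16 ∣ 11k, and as gcd(11, 16) = 1, exactly when 16 ∣ k.
The smallest positive such k is 16.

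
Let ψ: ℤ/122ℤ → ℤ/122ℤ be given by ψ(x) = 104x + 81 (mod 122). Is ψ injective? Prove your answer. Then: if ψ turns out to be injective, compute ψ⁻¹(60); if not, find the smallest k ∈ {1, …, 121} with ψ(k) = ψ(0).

Recall that ψ is injective when ψ(s) = ψ(t) forces s = t.
We have gcd(104, 122) = 2 > 1. Taking s = 0 and t = 61: ψ(0) = 81 and ψ(61) = 104·61 + 81 = 6425 ≡ 81 (mod 122).
So ψ(0) = ψ(61) while 0 ≠ 61, therefore ψ is not injective.
Since ψ is not injective, we find the least positive k with ψ(k) = ψ(0): this means 104k ≡ 0 (mod 122), i.e. 122 ∣ 104k. Since gcd(104, 122) = 2, dividing through by 2 this holds exactly when 61 ∣ 52k, and as gcd(52, 61) = 1, exactly when 61 ∣ k.
The smallest positive such k is 61.

61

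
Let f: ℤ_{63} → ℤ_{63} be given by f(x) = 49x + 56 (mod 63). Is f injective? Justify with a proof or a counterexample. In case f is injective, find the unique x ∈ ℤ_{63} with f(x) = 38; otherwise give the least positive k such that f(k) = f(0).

9

We have gcd(49, 63) = 7 > 1. Taking u = 0 and v = 9: f(0) = 56 and f(9) = 49·9 + 56 = 497 ≡ 56 (mod 63).
So f(0) = f(9) while 0 ≠ 9, therefore f is not injective.
Since f is not injective, we find the least positive k with f(k) = f(0): this means 49k ≡ 0 (mod 63), i.e. 63 ∣ 49k. Since gcd(49, 63) = 7, dividing through by 7 this holds exactly when 9 ∣ 7k, and as gcd(7, 9) = 1, exactly when 9 ∣ k.
The smallest positive such k is 9.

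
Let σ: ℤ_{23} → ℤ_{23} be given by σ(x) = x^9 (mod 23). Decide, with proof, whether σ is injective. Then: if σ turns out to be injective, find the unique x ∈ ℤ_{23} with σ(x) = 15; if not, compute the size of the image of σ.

Since 23 is prime, the nonzero elements of ℤ_{23} form a cyclic group of order 22.
As gcd(9, 22) = 1, raising to the 9th power is a bijection on this group: if s^9 ≡ t^9 then (st^{−1})^9 = 1, and the only element of order dividing gcd(9, 22) = 1 is 1, so s = t.
With σ(0) = 0 this makes σ injective on all of ℤ_{23}, hence bijective (finite equal-size domain and codomain). In particular σ is injective.
Since σ is injective, we find the preimage of 15. The inverse of x ↦ x^9 on (ℤ_{23})^× is x ↦ x^5, because 9·5 = 45 = 2·22 + 1 ≡ 1 (mod 22) and x^{22} = 1 for x ≠ 0 (Fermat). So σ⁻¹(15) = 15^5 mod 23.
Repeated squaring mod 23: 15^1 ≡ 15, 15^2 ≡ 15² = 225 ≡ 18, 15^4 ≡ 18² = 324 ≡ 2. Since 5 = 4 + 1, 15^5 ≡ 2·15: 2·15 = 30 ≡ 7. So 15^5 ≡ 7 (mod 23).
Hence σ⁻¹(15) = 7.

7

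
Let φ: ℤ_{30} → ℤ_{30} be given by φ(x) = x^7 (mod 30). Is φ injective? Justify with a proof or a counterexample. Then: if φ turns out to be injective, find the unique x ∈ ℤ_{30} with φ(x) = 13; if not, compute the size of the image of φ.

Computing x^7 mod 30 for each x (by repeated squaring, reducing mod 30 at every step), the values φ(0), φ(1), …, φ(29) are: 0, 1, 8, 27, 4, 5, 6, 13, 2, 9, 10, 11, 18, 7, 14, 15, 16, 23, 12, 19, 20, 21, 28, 17, 24, 25, 26, 3, 22, 29.
Every element of ℤ_{30} appears exactly once in this list, so φ is a bijection, and in particular injective.
Since φ is injective, we read off the preimage of 13 from the same table: φ(7) = 13, so φ⁻¹(13) = 7.

7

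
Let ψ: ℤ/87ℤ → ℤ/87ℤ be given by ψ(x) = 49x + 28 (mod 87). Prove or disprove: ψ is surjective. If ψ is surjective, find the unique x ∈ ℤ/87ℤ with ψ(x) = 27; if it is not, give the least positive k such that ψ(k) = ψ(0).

Since gcd(49, 87) = 1, 49 is invertible modulo 87. Euclid's algorithm: 87 = 1·49 + 38, 49 = 1·38 + 11, 38 = 3·11 + 5, 11 = 2·5 + 1; back-substituting gives 1 = 16·49 − 9·87, so 49⁻¹ ≡ 16 (mod 87).
For any y ∈ ℤ/87ℤ, x = 16(y − 28) mod 87 satisfies ψ(x) = 49·16(y − 28) + 28 ≡ y (since 49·16 ≡ 1 mod 87). So every y has a preimage.
Hence ψ is surjective.
Since ψ is surjective, we compute ψ⁻¹(27): solve 49x + 28 ≡ 27 (mod 87), i.e. 49x ≡ 86 (mod 87).
Multiplying by 49⁻¹ = 16 gives x ≡ 16·86 = 1376 = 15·87 + 71 ≡ 71 (mod 87).
Check: ψ(71) = 49·71 + 28 = 3507 = 40·87 + 27 ≡ 27 (mod 87).

71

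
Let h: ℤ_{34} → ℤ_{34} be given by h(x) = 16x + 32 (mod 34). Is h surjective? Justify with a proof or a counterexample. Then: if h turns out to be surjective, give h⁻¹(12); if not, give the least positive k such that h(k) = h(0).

17

Since gcd(16, 34) = 2, we have 16x ≡ 0 (mod 2) for all x, so h(x) ≡ 0 (mod 2).
But 1 ≢ 0 (mod 2), so 1 ∈ ℤ_{34} has no preimage. So h is not surjective.
Since h is not surjective, we find the least positive k with h(k) = h(0): this means 16k ≡ 0 (mod 34), i.e. 34 ∣ 16k. Since gcd(16, 34) = 2, dividing through by 2 this holds exactly when 17 ∣ 8k, and as gcd(8, 17) = 1, exactly when 17 ∣ k.
The smallest positive such k is 17.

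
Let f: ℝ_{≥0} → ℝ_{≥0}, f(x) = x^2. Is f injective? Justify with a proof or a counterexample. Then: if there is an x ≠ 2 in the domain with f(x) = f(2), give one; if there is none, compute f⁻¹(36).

6

On ℝ_{≥0}, x ↦ x^2 is strictly increasing, so f(a) = f(b) forces a = b. Thus f is injective.
Since x ↦ x^2 is strictly increasing on ℝ_{≥0}, it is injective there, so no x ≠ 2 in the domain has f(x) = f(2). We therefore compute f⁻¹(36) = 36^{1/2} = 6 (indeed 6^2 = 36).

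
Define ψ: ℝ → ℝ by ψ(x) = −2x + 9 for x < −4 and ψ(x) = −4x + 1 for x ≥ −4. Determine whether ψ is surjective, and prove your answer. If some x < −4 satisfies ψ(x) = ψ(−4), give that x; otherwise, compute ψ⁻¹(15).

-7/2

Both pieces are strictly decreasing (slopes −2 and −4), so each is injective on its own interval.
The left piece maps (−∞, −4) onto (17, ∞); the right piece maps [−4, ∞) onto (−∞, 17].
These images together cover ℝ, so ψ is surjective.
Because the two images are disjoint, no x < −4 has ψ(x) = ψ(−4), so we compute ψ⁻¹(15): 15 lies in (−∞, 17], so solve −4x + 1 = 15: x = (15 − 1)/(−4) = −7/2.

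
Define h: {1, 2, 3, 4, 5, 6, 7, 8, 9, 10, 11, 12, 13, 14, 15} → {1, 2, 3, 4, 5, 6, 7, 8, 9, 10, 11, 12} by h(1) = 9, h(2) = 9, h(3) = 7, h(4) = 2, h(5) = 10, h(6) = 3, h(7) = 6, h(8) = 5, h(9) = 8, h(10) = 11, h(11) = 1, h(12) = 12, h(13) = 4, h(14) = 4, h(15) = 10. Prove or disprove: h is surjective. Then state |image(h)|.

Every element of the codomain has a preimage: 1 = h(11), 2 = h(4), 3 = h(6), 4 = h(13), 5 = h(8), 6 = h(7), 7 = h(3), 8 = h(9), 9 = h(1), 10 = h(5), 11 = h(10), 12 = h(12).
Hence h is surjective.
The image of h is {1, 2, 3, 4, 5, 6, 7, 8, 9, 10, 11, 12}, which has 12 elements.

12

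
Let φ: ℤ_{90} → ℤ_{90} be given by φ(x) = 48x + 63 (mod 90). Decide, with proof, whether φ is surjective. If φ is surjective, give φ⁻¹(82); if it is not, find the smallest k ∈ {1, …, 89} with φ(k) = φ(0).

15

Since gcd(48, 90) = 6, we have 48x ≡ 0 (mod 6) for all x, so φ(x) ≡ 3 (mod 6).
But 0 ≢ 3 (mod 6), so 0 ∈ ℤ_{90} has no preimage. Thus φ is not surjective.
Since φ is not surjective, we find the least positive k with φ(k) = φ(0): this means 48k ≡ 0 (mod 90), i.e. 90 ∣ 48k. Since gcd(48, 90) = 6, dividing through by 6 this holds exactly when 15 ∣ 8k, and as gcd(8, 15) = 1, exactly when 15 ∣ k.
The smallest positive such k is 15.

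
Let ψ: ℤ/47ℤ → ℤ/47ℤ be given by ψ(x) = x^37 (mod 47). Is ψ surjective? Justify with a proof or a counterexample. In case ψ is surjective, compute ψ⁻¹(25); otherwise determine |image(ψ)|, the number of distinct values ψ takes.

Since 47 is prime, the nonzero elements of ℤ/47ℤ form a cyclic group of order 46.
As gcd(37, 46) = 1, raising to the 37th power is a bijection on this group: if x_1^37 ≡ x_2^37 then (x_1x_2^{−1})^37 = 1, and the only element of order dividing gcd(37, 46) = 1 is 1, so x_1 = x_2.
With ψ(0) = 0 this makes ψ injective on all of ℤ/47ℤ, hence bijective (finite equal-size domain and codomain). In particular ψ is surjective.
Since ψ is surjective, we find the preimage of 25. The inverse of x ↦ x^37 on (ℤ/47ℤ)^× is x ↦ x^5, because 37·5 = 185 = 4·46 + 1 ≡ 1 (mod 46) and x^{46} = 1 for x ≠ 0 (Fermat). So ψ⁻¹(25) = 25^5 mod 47.
Repeated squaring mod 47: 25^1 ≡ 25, 25^2 ≡ 25² = 625 ≡ 14, 25^4 ≡ 14² = 196 ≡ 8. Since 5 = 4 + 1, 25^5 ≡ 8·25: 8·25 = 200 ≡ 12. So 25^5 ≡ 12 (mod 47).
Hence ψ⁻¹(25) = 12.

12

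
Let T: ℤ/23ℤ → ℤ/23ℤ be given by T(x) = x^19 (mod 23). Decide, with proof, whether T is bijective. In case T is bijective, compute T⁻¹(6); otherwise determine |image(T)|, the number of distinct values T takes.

Since 23 is prime, the nonzero elements of ℤ/23ℤ form a cyclic group of order 22.
As gcd(19, 22) = 1, raising to the 19th power is a bijection on this group: if u^19 ≡ v^19 then (uv^{−1})^19 = 1, and the only element of order dividing gcd(19, 22) = 1 is 1, so u = v.
With T(0) = 0 this makes T injective on all of ℤ/23ℤ, hence bijective (finite equal-size domain and codomain). In particular T is bijective.
Since T is bijective, we find the preimage of 6. The inverse of x ↦ x^19 on (ℤ/23ℤ)^× is x ↦ x^7, because 19·7 = 133 = 6·22 + 1 ≡ 1 (mod 22) and x^{22} = 1 for x ≠ 0 (Fermat). So T⁻¹(6) = 6^7 mod 23.
Repeated squaring mod 23: 6^1 ≡ 6, 6^2 ≡ 6² = 36 ≡ 13, 6^4 ≡ 13² = 169 ≡ 8. Since 7 = 4 + 2 + 1, 6^7 ≡ 8·13·6: 8·13 = 104 ≡ 12, then 12·6 = 72 ≡ 3. So 6^7 ≡ 3 (mod 23).
Hence T⁻¹(6) = 3.

3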